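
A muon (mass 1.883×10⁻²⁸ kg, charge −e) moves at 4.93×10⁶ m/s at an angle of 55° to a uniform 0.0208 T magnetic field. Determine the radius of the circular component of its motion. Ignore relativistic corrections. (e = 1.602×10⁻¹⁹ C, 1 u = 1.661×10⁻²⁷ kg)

r ≈ 0.228 m

v⊥ = v sinθ = 4.93×10⁶·sin55° ≈ 4.038×10⁶ m/s.
r = m v⊥/(|q|B) = (1.883×10⁻²⁸)(4.038×10⁶)/((1.602×10⁻¹⁹)(0.0208)) ≈ 0.228 m.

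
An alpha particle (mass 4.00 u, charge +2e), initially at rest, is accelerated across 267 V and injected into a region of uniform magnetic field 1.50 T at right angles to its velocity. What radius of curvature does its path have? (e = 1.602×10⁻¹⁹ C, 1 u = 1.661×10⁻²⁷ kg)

r ≈ 2.22×10⁻³ m

Acceleration: |q|V = ½mv² ⇒ v = √(2|q|V/m) = √(2·3.204×10⁻¹⁹·267/6.644×10⁻²⁷) ≈ 1.605×10⁵ m/s.
In the field: r = mv/(|q|B) = (6.644×10⁻²⁷)(1.605×10⁵)/((3.204×10⁻¹⁹)(1.50)) ≈ 2.22×10⁻³ m.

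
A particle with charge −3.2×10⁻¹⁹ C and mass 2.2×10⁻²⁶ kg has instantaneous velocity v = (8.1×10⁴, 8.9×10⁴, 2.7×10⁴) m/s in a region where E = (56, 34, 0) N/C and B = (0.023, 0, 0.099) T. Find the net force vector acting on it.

v×B = (8810, -7400, -2050) N/C.
E + v×B = (8870, -7360, -2050) N/C.
F = q(E + v×B) = (−3.2×10⁻¹⁹ C)·(8870, -7360, -2050) = (-2.84×10⁻¹⁵, 2.36×10⁻¹⁵, 6.55×10⁻¹⁶) N.

F ≈ (-2.84×10⁻¹⁵, 2.36×10⁻¹⁵, 6.55×10⁻¹⁶) N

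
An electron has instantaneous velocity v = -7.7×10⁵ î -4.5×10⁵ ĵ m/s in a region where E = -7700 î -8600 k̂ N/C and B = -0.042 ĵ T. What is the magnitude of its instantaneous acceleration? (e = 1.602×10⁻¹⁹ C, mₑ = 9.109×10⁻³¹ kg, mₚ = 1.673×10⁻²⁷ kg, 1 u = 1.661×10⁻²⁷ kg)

v×B = (0, 0, 3.23×10⁴) N/C.
E + v×B = (-7700, 0, 2.37×10⁴) N/C.
F = q(E + v×B) = (−1.602×10⁻¹⁹ C)·(-7700, 0, 2.37×10⁴) = (1.23×10⁻¹⁵, 0, -3.80×10⁻¹⁵) N.
|a| = |F|/m = 3.998×10⁻¹⁵/9.109×10⁻³¹ ≈ 4.39×10¹⁵ m/s².

|a| ≈ 4.39×10¹⁵ m/s²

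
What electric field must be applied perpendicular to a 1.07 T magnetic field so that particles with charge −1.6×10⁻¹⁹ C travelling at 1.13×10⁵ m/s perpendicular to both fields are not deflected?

E = 1.21×10⁵ V/m

For straight-line motion qE = qvB, so E = vB.
E = 1.13×10⁵ × 1.07 = 1.21×10⁵ V/m.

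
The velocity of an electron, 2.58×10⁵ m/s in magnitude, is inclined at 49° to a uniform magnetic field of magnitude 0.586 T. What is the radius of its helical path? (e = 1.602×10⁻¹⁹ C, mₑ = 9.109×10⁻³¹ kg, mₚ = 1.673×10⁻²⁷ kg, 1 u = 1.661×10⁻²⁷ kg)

v⊥ = v sinθ = 2.58×10⁵·sin49° ≈ 1.947×10⁵ m/s.
r = m v⊥/(|q|B) = (9.109×10⁻³¹)(1.947×10⁵)/((1.602×10⁻¹⁹)(0.586)) ≈ 1.89×10⁻⁶ m.

r ≈ 1.89×10⁻⁶ m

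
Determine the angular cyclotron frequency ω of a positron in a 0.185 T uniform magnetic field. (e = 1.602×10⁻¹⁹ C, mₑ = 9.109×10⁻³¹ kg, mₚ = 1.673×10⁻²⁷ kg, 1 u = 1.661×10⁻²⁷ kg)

ω ≈ 3.25×10¹⁰ rad/s

ω = |q|B/m.
ω = (1.602×10⁻¹⁹)(0.185)/9.109×10⁻³¹ ≈ 3.25×10¹⁰ rad/s.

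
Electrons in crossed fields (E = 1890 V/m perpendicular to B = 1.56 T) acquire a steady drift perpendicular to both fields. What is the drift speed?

v_d ≈ 1210 m/s

The E×B drift speed is v_d = E/B.
v_d = 1890/1.56 = 1210 m/s.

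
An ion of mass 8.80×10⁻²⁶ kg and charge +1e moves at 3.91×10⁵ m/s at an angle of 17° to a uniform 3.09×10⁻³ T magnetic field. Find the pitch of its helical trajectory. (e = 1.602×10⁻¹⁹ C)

p ≈ 418 m

v∥ = v cosθ = 3.91×10⁵·cos17° ≈ 3.739×10⁵ m/s.
T = 2πm/(|q|B) = 2π(8.80×10⁻²⁶)/((1.602×10⁻¹⁹)(3.09×10⁻³)) ≈ 1.117×10⁻³ s.
pitch = v∥ T = (3.739×10⁵)(1.117×10⁻³) ≈ 418 m.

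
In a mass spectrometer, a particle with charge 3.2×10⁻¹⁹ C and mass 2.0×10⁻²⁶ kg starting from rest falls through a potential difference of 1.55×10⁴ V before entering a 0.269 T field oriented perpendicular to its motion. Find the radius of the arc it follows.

r ≈ 0.164 m

Acceleration: |q|V = ½mv² ⇒ v = √(2|q|V/m) = √(2·3.2×10⁻¹⁹·1.55×10⁴/2.0×10⁻²⁶) ≈ 7.043×10⁵ m/s.
In the field: r = mv/(|q|B) = (2.0×10⁻²⁶)(7.043×10⁵)/((3.2×10⁻¹⁹)(0.269)) ≈ 0.164 m.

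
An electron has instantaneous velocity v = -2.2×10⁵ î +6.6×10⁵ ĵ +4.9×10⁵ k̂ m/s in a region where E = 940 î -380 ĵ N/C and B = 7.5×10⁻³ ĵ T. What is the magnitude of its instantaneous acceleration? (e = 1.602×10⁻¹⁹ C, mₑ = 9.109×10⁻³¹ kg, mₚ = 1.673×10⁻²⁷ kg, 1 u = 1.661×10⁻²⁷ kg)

v×B = (-3680, 0, -1650) N/C.
E + v×B = (-2740, -380, -1650) N/C.
F = q(E + v×B) = (−1.602×10⁻¹⁹ C)·(-2740, -380, -1650) = (4.38×10⁻¹⁶, 6.09×10⁻¹⁷, 2.64×10⁻¹⁶) N.
|a| = |F|/m = 5.153×10⁻¹⁶/9.109×10⁻³¹ ≈ 5.66×10¹⁴ m/s².

|a| ≈ 5.66×10¹⁴ m/s²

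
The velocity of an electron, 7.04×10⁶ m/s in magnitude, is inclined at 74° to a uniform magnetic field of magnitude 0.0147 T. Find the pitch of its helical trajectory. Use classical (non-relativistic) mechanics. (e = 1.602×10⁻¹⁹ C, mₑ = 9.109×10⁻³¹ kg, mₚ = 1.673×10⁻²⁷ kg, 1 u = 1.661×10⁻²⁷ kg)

p ≈ 4.72×10⁻³ m

v∥ = v cosθ = 7.04×10⁶·cos74° ≈ 1.940×10⁶ m/s.
T = 2πm/(|q|B) = 2π(9.109×10⁻³¹)/((1.602×10⁻¹⁹)(0.0147)) ≈ 2.430×10⁻⁹ s.
pitch = v∥ T = (1.940×10⁶)(2.430×10⁻⁹) ≈ 4.72×10⁻³ m.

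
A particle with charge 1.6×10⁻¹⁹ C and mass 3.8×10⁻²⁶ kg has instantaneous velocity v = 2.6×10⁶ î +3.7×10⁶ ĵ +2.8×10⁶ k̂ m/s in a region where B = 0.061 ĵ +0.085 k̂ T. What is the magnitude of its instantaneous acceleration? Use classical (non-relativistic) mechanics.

|a| ≈ 1.30×10¹² m/s²

v×B = (1.44×10⁵, -2.21×10⁵, 1.59×10⁵) N/C.
F = q v×B = (1.6×10⁻¹⁹ C)·(1.44×10⁵, -2.21×10⁵, 1.59×10⁵) = (2.30×10⁻¹⁴, -3.54×10⁻¹⁴, 2.54×10⁻¹⁴) N.
|a| = |F|/m = 4.922×10⁻¹⁴/3.8×10⁻²⁶ ≈ 1.30×10¹² m/s².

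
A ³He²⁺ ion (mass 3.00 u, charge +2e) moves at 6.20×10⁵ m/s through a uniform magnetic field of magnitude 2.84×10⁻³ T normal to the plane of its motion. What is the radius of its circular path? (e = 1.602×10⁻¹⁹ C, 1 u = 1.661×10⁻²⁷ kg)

r ≈ 3.40 m

The magnetic force provides the centripetal force: |q|vB = mv²/r.
r = mv/(|q|B) = (4.983×10⁻²⁷)(6.20×10⁵)/((3.204×10⁻¹⁹)(2.84×10⁻³)) ≈ 3.40 m.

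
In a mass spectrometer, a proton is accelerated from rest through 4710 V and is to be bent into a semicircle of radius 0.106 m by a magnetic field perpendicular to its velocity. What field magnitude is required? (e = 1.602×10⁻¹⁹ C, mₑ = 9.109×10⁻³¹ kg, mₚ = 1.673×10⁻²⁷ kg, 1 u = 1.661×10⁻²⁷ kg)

B ≈ 0.0936 T

v = √(2|q|V/m) = √(2·1.602×10⁻¹⁹·4710/1.673×10⁻²⁷) ≈ 9.497×10⁵ m/s.
B = mv/(|q|r) = (1.673×10⁻²⁷)(9.497×10⁵)/((1.602×10⁻¹⁹)(0.106)) ≈ 0.0936 T.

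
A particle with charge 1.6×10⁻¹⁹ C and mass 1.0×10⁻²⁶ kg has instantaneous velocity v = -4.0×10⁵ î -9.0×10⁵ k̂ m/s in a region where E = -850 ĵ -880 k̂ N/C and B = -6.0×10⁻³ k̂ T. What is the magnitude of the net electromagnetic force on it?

|F| ≈ 5.39×10⁻¹⁶ N

v×B = (0, -2400, 0) N/C.
E + v×B = (0, -3250, -880) N/C.
F = q(E + v×B) = (1.6×10⁻¹⁹ C)·(0, -3250, -880) = (0, -5.20×10⁻¹⁶, -1.41×10⁻¹⁶) N.
|F| = 5.39×10⁻¹⁶ N.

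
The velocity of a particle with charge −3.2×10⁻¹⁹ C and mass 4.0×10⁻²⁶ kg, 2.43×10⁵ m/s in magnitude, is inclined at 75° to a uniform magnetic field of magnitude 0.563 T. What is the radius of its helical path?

v⊥ = v sinθ = 2.43×10⁵·sin75° ≈ 2.347×10⁵ m/s.
r = m v⊥/(|q|B) = (4.0×10⁻²⁶)(2.347×10⁵)/((3.2×10⁻¹⁹)(0.563)) ≈ 0.0521 m.

r ≈ 0.0521 m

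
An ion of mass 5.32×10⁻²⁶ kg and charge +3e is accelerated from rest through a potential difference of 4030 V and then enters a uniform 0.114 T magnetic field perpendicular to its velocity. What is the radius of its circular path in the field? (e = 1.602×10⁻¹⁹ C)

r ≈ 0.262 m

Acceleration: |q|V = ½mv² ⇒ v = √(2|q|V/m) = √(2·4.806×10⁻¹⁹·4030/5.32×10⁻²⁶) ≈ 2.698×10⁵ m/s.
In the field: r = mv/(|q|B) = (5.32×10⁻²⁶)(2.698×10⁵)/((4.806×10⁻¹⁹)(0.114)) ≈ 0.262 m.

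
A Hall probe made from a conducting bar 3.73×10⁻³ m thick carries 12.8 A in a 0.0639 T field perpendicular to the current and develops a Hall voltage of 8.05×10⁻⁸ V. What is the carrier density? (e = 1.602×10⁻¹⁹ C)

n ≈ 1.70×10²⁸ m⁻³

From V_H = IB/(n e t), n = IB/(V_H e t).
n = (12.8)(0.0639)/((8.05×10⁻⁸)(1.602×10⁻¹⁹)(3.73×10⁻³)) ≈ 1.70×10²⁸ m⁻³.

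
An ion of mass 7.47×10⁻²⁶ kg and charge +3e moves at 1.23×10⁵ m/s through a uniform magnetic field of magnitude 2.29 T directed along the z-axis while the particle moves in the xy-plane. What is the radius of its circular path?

The magnetic force provides the centripetal force: |q|vB = mv²/r.
r = mv/(|q|B) = (7.47×10⁻²⁶)(1.23×10⁵)/((4.806×10⁻¹⁹)(2.29)) ≈ 8.35×10⁻³ m.

r ≈ 8.35×10⁻³ m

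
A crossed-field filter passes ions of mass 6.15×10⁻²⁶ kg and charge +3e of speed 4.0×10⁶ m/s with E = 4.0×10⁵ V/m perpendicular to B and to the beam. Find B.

B = 0.10 T

Balance of forces in the selector: qE = qvB ⇒ B = E/v.
B = 4.0×10⁵/4.0×10⁶ = 0.10 T.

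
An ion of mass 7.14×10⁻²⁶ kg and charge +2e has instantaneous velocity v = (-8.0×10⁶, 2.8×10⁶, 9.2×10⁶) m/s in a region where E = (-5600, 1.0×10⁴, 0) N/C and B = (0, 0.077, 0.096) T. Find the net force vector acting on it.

v×B = (-4.40×10⁵, 7.68×10⁵, -6.16×10⁵) N/C.
E + v×B = (-4.45×10⁵, 7.78×10⁵, -6.16×10⁵) N/C.
F = q(E + v×B) = (3.204×10⁻¹⁹ C)·(-4.45×10⁵, 7.78×10⁵, -6.16×10⁵) = (-1.43×10⁻¹³, 2.49×10⁻¹³, -1.97×10⁻¹³) N.

F ≈ (-1.43×10⁻¹³, 2.49×10⁻¹³, -1.97×10⁻¹³) N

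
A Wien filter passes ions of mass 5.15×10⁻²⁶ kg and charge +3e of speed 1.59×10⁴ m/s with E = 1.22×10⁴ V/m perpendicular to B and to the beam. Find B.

B = 0.767 T

Balance of forces in the selector: qE = qvB ⇒ B = E/v.
B = 1.22×10⁴/1.59×10⁴ = 0.767 T.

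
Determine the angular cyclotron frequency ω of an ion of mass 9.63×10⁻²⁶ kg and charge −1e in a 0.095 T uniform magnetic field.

ω = |q|B/m.
ω = (1.602×10⁻¹⁹)(0.095)/9.63×10⁻²⁶ ≈ 1.6×10⁵ rad/s.

ω ≈ 1.6×10⁵ rad/s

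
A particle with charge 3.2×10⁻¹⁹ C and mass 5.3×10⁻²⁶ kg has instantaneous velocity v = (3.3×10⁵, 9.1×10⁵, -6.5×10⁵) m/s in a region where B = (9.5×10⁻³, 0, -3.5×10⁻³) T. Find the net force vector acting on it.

F ≈ (-1.02×10⁻¹⁵, -1.61×10⁻¹⁵, -2.77×10⁻¹⁵) N

v×B = (-3180, -5020, -8640) N/C.
F = q v×B = (3.2×10⁻¹⁹ C)·(-3180, -5020, -8640) = (-1.02×10⁻¹⁵, -1.61×10⁻¹⁵, -2.77×10⁻¹⁵) N.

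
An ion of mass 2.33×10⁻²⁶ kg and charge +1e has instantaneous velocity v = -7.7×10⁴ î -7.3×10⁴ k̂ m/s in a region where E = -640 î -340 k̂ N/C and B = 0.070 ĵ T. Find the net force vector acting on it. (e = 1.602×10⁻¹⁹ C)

F ≈ (7.16×10⁻¹⁶, 0, -9.18×10⁻¹⁶) N

v×B = (5110, 0, -5390) N/C.
E + v×B = (4470, 0, -5730) N/C.
F = q(E + v×B) = (1.602×10⁻¹⁹ C)·(4470, 0, -5730) = (7.16×10⁻¹⁶, 0, -9.18×10⁻¹⁶) N.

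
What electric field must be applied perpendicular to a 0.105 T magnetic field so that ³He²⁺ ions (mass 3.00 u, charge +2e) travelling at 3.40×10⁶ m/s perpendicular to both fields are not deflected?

E = 3.57×10⁵ V/m

For straight-line motion qE = qvB, so E = vB.
E = 3.40×10⁶ × 0.105 = 3.57×10⁵ V/m.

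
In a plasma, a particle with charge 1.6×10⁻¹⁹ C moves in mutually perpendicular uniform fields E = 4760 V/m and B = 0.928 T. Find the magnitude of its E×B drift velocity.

v_d ≈ 5130 m/s

The E×B drift speed is v_d = E/B.
v_d = 4760/0.928 = 5130 m/s.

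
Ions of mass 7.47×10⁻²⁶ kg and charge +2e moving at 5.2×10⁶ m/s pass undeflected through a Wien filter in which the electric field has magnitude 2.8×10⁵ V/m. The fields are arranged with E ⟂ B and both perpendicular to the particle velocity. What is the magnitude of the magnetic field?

Balance of forces in the selector: qE = qvB ⇒ B = E/v.
B = 2.8×10⁵/5.2×10⁶ = 0.054 T.

B = 0.054 T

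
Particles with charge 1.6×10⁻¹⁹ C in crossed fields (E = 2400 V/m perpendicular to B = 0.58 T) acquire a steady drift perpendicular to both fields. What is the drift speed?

v_d ≈ 4100 m/s

The E×B drift speed is v_d = E/B.
v_d = 2400/0.58 = 4100 m/s.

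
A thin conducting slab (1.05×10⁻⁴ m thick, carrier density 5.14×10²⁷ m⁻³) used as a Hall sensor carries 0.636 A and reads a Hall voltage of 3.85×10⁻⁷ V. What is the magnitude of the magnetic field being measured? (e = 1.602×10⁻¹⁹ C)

From V_H = IB/(n e t), B = V_H n e t / I.
B = (3.85×10⁻⁷)(5.14×10²⁷)(1.602×10⁻¹⁹)(1.05×10⁻⁴)/0.636 ≈ 0.0523 T.

B ≈ 0.0523 T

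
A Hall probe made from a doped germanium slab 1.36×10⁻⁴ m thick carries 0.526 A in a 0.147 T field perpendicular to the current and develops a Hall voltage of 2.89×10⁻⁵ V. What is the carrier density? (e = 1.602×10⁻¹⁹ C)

From V_H = IB/(n e t), n = IB/(V_H e t).
n = (0.526)(0.147)/((2.89×10⁻⁵)(1.602×10⁻¹⁹)(1.36×10⁻⁴)) ≈ 1.23×10²⁶ m⁻³.

n ≈ 1.23×10²⁶ m⁻³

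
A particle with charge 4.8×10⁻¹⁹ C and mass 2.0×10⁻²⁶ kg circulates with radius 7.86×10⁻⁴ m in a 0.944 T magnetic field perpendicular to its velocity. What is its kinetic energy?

v = |q|Br/m, then KE = ½mv² = (qBr)²/(2m).
v = (4.8×10⁻¹⁹)(0.944)(7.86×10⁻⁴)/2.0×10⁻²⁶ ≈ 1.781×10⁴ m/s.
KE = ½(2.0×10⁻²⁶)(1.781×10⁴)² ≈ 3.17×10⁻¹⁸ J.

KE ≈ 3.17×10⁻¹⁸ J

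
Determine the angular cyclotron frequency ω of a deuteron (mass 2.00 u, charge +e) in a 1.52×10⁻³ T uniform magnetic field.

ω ≈ 7.33×10⁴ rad/s

ω = |q|B/m.
ω = (1.602×10⁻¹⁹)(1.52×10⁻³)/3.322×10⁻²⁷ ≈ 7.33×10⁴ rad/s.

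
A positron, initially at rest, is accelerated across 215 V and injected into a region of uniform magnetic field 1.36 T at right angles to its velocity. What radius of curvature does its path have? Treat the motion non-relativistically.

Acceleration: |q|V = ½mv² ⇒ v = √(2|q|V/m) = √(2·1.602×10⁻¹⁹·215/9.109×10⁻³¹) ≈ 8.696×10⁶ m/s.
In the field: r = mv/(|q|B) = (9.109×10⁻³¹)(8.696×10⁶)/((1.602×10⁻¹⁹)(1.36)) ≈ 3.64×10⁻⁵ m.

r ≈ 3.64×10⁻⁵ m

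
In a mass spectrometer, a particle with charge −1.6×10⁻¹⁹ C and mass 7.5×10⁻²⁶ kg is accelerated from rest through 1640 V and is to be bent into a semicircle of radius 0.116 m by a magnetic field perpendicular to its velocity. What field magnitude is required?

v = √(2|q|V/m) = √(2·1.6×10⁻¹⁹·1640/7.5×10⁻²⁶) ≈ 8.365×10⁴ m/s.
B = mv/(|q|r) = (7.5×10⁻²⁶)(8.365×10⁴)/((1.6×10⁻¹⁹)(0.116)) ≈ 0.338 T.

B ≈ 0.338 T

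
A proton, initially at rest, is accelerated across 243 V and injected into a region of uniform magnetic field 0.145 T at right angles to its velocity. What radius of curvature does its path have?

r ≈ 0.0155 m

Acceleration: |q|V = ½mv² ⇒ v = √(2|q|V/m) = √(2·1.602×10⁻¹⁹·243/1.673×10⁻²⁷) ≈ 2.157×10⁵ m/s.
In the field: r = mv/(|q|B) = (1.673×10⁻²⁷)(2.157×10⁵)/((1.602×10⁻¹⁹)(0.145)) ≈ 0.0155 m.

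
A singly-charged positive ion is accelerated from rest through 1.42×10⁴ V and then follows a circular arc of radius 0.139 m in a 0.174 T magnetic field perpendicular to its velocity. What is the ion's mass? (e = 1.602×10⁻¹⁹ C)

Combine |q|V = ½mv² and r = mv/(|q|B): eliminate v to get m = qB²r²/(2V).
m = (1.602×10⁻¹⁹)(0.174)²(0.139)²/(2·1.42×10⁴) ≈ 3.30×10⁻²⁷ kg.

m ≈ 3.30×10⁻²⁷ kg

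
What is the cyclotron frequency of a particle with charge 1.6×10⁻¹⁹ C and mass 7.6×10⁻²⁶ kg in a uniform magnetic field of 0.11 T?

f = |q|B/(2πm).
f = (1.6×10⁻¹⁹)(0.11)/(2π·7.6×10⁻²⁶) ≈ 3.7×10⁴ Hz.

f ≈ 3.7×10⁴ Hz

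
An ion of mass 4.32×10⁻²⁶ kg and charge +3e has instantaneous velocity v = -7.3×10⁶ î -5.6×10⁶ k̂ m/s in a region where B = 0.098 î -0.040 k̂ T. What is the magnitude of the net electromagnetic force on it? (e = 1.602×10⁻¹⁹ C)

|F| ≈ 4.04×10⁻¹³ N

v×B = (0, -8.41×10⁵, 0) N/C.
F = q v×B = (4.806×10⁻¹⁹ C)·(0, -8.41×10⁵, 0) = (0, -4.04×10⁻¹³, 0) N.
|F| = 4.04×10⁻¹³ N.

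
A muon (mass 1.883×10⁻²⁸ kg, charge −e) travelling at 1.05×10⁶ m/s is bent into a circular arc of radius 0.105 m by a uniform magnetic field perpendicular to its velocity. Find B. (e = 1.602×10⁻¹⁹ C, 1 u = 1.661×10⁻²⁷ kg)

B ≈ 0.0118 T

From |q|vB = mv²/r, B = mv/(|q|r).
B = (1.883×10⁻²⁸)(1.05×10⁶)/((1.602×10⁻¹⁹)(0.105)) ≈ 0.0118 T.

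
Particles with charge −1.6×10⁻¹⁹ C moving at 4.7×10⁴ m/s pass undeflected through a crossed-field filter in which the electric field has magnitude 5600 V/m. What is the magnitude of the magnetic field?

B = 0.12 T

Balance of forces in the selector: qE = qvB ⇒ B = E/v.
B = 5600/4.7×10⁴ = 0.12 T.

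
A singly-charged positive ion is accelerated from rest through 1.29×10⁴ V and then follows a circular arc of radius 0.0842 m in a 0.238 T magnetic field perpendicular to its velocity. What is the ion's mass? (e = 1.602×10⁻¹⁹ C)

m ≈ 2.49×10⁻²⁷ kg

Combine |q|V = ½mv² and r = mv/(|q|B): eliminate v to get m = qB²r²/(2V).
m = (1.602×10⁻¹⁹)(0.238)²(0.0842)²/(2·1.29×10⁴) ≈ 2.49×10⁻²⁷ kg.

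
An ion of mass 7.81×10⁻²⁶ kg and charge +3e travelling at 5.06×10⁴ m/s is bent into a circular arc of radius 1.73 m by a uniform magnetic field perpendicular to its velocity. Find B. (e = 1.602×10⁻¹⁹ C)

B ≈ 4.75×10⁻³ T

From |q|vB = mv²/r, B = mv/(|q|r).
B = (7.81×10⁻²⁶)(5.06×10⁴)/((4.806×10⁻¹⁹)(1.73)) ≈ 4.75×10⁻³ T.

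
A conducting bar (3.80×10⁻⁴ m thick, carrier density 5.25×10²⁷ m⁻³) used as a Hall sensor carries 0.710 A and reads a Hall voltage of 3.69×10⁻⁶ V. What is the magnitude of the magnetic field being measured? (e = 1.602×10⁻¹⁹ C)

B ≈ 1.66 T

From V_H = IB/(n e t), B = V_H n e t / I.
B = (3.69×10⁻⁶)(5.25×10²⁷)(1.602×10⁻¹⁹)(3.80×10⁻⁴)/0.710 ≈ 1.66 T.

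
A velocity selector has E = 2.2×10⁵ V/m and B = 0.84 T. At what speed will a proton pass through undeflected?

v = 2.6×10⁵ m/s

Straight-line motion ⇒ electric and magnetic forces cancel, so E = vB.
v = E/B = 2.2×10⁵/0.84 = 2.6×10⁵ m/s.
The result is independent of the particle's charge and mass.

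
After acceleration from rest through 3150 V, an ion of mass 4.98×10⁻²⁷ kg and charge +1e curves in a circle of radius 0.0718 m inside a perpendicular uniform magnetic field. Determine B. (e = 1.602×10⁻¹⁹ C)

v = √(2|q|V/m) = √(2·1.602×10⁻¹⁹·3150/4.98×10⁻²⁷) ≈ 4.502×10⁵ m/s.
B = mv/(|q|r) = (4.98×10⁻²⁷)(4.502×10⁵)/((1.602×10⁻¹⁹)(0.0718)) ≈ 0.195 T.

B ≈ 0.195 T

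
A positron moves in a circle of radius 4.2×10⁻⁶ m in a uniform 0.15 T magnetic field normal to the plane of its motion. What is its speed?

From |q|vB = mv²/r, v = |q|Br/m.
v = (1.602×10⁻¹⁹)(0.15)(4.2×10⁻⁶)/9.109×10⁻³¹ ≈ 1.1×10⁵ m/s.

v ≈ 1.1×10⁵ m/s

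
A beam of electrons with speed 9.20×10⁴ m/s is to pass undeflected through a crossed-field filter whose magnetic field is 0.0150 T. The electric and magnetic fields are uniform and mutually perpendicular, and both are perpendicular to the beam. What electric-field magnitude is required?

For straight-line motion qE = qvB, so E = vB.
E = 9.20×10⁴ × 0.0150 = 1380 V/m.

E = 1380 V/m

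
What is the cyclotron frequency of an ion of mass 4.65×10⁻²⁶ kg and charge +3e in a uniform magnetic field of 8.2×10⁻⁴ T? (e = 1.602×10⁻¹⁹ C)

f ≈ 1300 Hz

f = |q|B/(2πm).
f = (4.806×10⁻¹⁹)(8.2×10⁻⁴)/(2π·4.65×10⁻²⁶) ≈ 1300 Hz.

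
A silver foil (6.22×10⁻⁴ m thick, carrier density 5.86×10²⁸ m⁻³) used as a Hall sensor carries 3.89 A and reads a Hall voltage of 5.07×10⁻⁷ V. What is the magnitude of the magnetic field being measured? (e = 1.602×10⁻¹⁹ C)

From V_H = IB/(n e t), B = V_H n e t / I.
B = (5.07×10⁻⁷)(5.86×10²⁸)(1.602×10⁻¹⁹)(6.22×10⁻⁴)/3.89 ≈ 0.761 T.

B ≈ 0.761 T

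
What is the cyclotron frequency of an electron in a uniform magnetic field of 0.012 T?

f = |q|B/(2πm).
f = (1.602×10⁻¹⁹)(0.012)/(2π·9.109×10⁻³¹) ≈ 3.4×10⁸ Hz.

f ≈ 3.4×10⁸ Hz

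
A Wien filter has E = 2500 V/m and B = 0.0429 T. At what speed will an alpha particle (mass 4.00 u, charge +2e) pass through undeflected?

v = 5.83×10⁴ m/s

Straight-line motion ⇒ electric and magnetic forces cancel, so E = vB.
v = E/B = 2500/0.0429 = 5.83×10⁴ m/s.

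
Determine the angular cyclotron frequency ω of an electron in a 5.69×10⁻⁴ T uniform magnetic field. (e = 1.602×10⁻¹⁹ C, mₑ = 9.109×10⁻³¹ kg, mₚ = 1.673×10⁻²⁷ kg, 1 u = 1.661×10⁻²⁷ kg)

ω ≈ 1.00×10⁸ rad/s

ω = |q|B/m.
ω = (1.602×10⁻¹⁹)(5.69×10⁻⁴)/9.109×10⁻³¹ ≈ 1.00×10⁸ rad/s.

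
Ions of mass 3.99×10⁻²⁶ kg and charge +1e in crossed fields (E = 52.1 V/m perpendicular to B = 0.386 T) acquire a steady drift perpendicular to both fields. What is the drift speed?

In crossed fields the guiding centre drifts at v_d = |E×B|/B² = E/B, independent of charge and mass.
v_d = 52.1/0.386 = 135 m/s.

v_d ≈ 135 m/s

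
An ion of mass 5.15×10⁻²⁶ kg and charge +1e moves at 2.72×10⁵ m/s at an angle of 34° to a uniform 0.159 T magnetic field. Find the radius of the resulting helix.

r ≈ 0.308 m

v⊥ = v sinθ = 2.72×10⁵·sin34° ≈ 1.521×10⁵ m/s.
r = m v⊥/(|q|B) = (5.15×10⁻²⁶)(1.521×10⁵)/((1.602×10⁻¹⁹)(0.159)) ≈ 0.308 m.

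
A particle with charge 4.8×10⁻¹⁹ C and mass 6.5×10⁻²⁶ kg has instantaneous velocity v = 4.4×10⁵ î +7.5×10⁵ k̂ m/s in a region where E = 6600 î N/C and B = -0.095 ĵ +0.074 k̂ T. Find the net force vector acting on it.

v×B = (7.12×10⁴, -3.26×10⁴, -4.18×10⁴) N/C.
E + v×B = (7.78×10⁴, -3.26×10⁴, -4.18×10⁴) N/C.
F = q(E + v×B) = (4.8×10⁻¹⁹ C)·(7.78×10⁴, -3.26×10⁴, -4.18×10⁴) = (3.74×10⁻¹⁴, -1.56×10⁻¹⁴, -2.01×10⁻¹⁴) N.

F ≈ (3.74×10⁻¹⁴, -1.56×10⁻¹⁴, -2.01×10⁻¹⁴) N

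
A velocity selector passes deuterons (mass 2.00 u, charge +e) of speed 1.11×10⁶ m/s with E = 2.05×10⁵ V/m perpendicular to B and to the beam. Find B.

B = 0.185 T

Balance of forces in the selector: qE = qvB ⇒ B = E/v.
B = 2.05×10⁵/1.11×10⁶ = 0.185 T.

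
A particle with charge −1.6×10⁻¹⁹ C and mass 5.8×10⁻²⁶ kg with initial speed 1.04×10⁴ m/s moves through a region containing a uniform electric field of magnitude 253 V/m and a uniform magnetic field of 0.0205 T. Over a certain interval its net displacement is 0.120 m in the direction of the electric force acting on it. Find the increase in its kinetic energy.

ΔKE ≈ 4.86×10⁻¹⁸ J

The magnetic force is always ⟂ v and does no work; only the electric force changes KE.
ΔKE = F_E · d = |q|E d = (1.6×10⁻¹⁹)(253)(0.120) ≈ 4.86×10⁻¹⁸ J.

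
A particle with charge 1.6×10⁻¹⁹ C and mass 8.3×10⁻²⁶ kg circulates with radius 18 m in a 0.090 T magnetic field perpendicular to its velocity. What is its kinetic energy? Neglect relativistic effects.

v = |q|Br/m, then KE = ½mv² = (qBr)²/(2m).
v = (1.6×10⁻¹⁹)(0.090)(18)/8.3×10⁻²⁶ ≈ 3.123×10⁶ m/s.
KE = ½(8.3×10⁻²⁶)(3.123×10⁶)² ≈ 4.0×10⁻¹³ J.

KE ≈ 4.0×10⁻¹³ J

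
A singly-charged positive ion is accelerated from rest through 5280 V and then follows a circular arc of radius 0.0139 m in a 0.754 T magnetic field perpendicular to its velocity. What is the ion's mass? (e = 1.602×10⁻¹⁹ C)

Combine |q|V = ½mv² and r = mv/(|q|B): eliminate v to get m = qB²r²/(2V).
m = (1.602×10⁻¹⁹)(0.754)²(0.0139)²/(2·5280) ≈ 1.67×10⁻²⁷ kg.

m ≈ 1.67×10⁻²⁷ kg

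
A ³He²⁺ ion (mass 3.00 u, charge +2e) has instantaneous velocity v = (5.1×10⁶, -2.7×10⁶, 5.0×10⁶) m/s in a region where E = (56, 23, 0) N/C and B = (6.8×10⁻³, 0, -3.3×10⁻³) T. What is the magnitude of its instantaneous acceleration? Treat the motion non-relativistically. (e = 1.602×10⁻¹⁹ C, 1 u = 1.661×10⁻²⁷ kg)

|a| ≈ 3.52×10¹² m/s²

v×B = (8910, 5.08×10⁴, 1.84×10⁴) N/C.
E + v×B = (8970, 5.09×10⁴, 1.84×10⁴) N/C.
F = q(E + v×B) = (3.204×10⁻¹⁹ C)·(8970, 5.09×10⁴, 1.84×10⁴) = (2.87×10⁻¹⁵, 1.63×10⁻¹⁴, 5.88×10⁻¹⁵) N.
|a| = |F|/m = 1.756×10⁻¹⁴/4.983×10⁻²⁷ ≈ 3.52×10¹² m/s².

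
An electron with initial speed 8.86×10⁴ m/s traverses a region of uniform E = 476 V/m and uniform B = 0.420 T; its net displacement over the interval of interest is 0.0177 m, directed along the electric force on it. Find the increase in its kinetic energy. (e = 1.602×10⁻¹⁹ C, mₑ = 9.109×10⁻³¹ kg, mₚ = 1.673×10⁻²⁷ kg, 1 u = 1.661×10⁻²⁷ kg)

ΔKE ≈ 1.35×10⁻¹⁸ J

The magnetic force is always ⟂ v and does no work; only the electric force changes KE.
ΔKE = F_E · d = |q|E d = (1.602×10⁻¹⁹)(476)(0.0177) ≈ 1.35×10⁻¹⁸ J.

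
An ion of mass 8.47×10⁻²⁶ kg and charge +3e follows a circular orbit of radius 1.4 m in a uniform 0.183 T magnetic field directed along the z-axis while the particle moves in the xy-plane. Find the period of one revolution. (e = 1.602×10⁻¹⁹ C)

The cyclotron period depends only on m, q, B: T = 2πm/(|q|B).
T = 2π(8.47×10⁻²⁶)/((4.806×10⁻¹⁹)(0.183)) ≈ 6.05×10⁻⁶ s.

T ≈ 6.05×10⁻⁶ s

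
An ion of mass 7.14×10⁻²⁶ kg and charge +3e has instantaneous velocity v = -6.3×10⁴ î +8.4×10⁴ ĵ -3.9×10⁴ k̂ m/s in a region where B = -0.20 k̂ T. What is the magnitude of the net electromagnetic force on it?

v×B = (-1.68×10⁴, -1.26×10⁴, 0) N/C.
F = q v×B = (4.806×10⁻¹⁹ C)·(-1.68×10⁴, -1.26×10⁴, 0) = (-8.07×10⁻¹⁵, -6.06×10⁻¹⁵, 0) N.
|F| = 1.01×10⁻¹⁴ N.

|F| ≈ 1.01×10⁻¹⁴ N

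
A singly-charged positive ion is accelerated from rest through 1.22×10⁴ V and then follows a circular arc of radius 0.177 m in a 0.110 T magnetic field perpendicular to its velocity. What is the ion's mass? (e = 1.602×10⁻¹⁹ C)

m ≈ 2.49×10⁻²⁷ kg

Combine |q|V = ½mv² and r = mv/(|q|B): eliminate v to get m = qB²r²/(2V).
m = (1.602×10⁻¹⁹)(0.110)²(0.177)²/(2·1.22×10⁴) ≈ 2.49×10⁻²⁷ kg.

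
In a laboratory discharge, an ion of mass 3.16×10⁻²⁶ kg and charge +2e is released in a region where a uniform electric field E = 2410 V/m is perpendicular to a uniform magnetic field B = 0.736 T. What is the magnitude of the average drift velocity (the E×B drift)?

v_d ≈ 3270 m/s

The E×B drift speed is v_d = E/B.
v_d = 2410/0.736 = 3270 m/s.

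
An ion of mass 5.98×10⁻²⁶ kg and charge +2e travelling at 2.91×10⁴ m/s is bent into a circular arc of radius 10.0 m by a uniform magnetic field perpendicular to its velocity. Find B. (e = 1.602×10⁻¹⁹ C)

B ≈ 5.43×10⁻⁴ T

From |q|vB = mv²/r, B = mv/(|q|r).
B = (5.98×10⁻²⁶)(2.91×10⁴)/((3.204×10⁻¹⁹)(10.0)) ≈ 5.43×10⁻⁴ T.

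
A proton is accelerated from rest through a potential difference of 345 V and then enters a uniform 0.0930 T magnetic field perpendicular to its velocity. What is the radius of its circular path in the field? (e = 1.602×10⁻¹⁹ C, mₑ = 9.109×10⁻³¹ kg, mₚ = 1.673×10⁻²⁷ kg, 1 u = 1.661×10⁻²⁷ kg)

r ≈ 0.0289 m

Acceleration: |q|V = ½mv² ⇒ v = √(2|q|V/m) = √(2·1.602×10⁻¹⁹·345/1.673×10⁻²⁷) ≈ 2.570×10⁵ m/s.
In the field: r = mv/(|q|B) = (1.673×10⁻²⁷)(2.570×10⁵)/((1.602×10⁻¹⁹)(0.0930)) ≈ 0.0289 m.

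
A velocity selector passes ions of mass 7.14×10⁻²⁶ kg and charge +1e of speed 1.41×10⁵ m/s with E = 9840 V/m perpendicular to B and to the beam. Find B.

Balance of forces in the selector: qE = qvB ⇒ B = E/v.
B = 9840/1.41×10⁵ = 0.0698 T.

B = 0.0698 T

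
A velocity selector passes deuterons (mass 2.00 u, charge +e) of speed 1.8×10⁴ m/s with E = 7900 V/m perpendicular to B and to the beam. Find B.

B = 0.44 T

Balance of forces in the selector: qE = qvB ⇒ B = E/v.
B = 7900/1.8×10⁴ = 0.44 T.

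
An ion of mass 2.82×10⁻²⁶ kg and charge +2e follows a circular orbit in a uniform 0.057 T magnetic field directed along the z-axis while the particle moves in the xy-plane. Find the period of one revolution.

T ≈ 9.7×10⁻⁶ s

The cyclotron period depends only on m, q, B: T = 2πm/(|q|B).
T = 2π(2.82×10⁻²⁶)/((3.204×10⁻¹⁹)(0.057)) ≈ 9.7×10⁻⁶ s.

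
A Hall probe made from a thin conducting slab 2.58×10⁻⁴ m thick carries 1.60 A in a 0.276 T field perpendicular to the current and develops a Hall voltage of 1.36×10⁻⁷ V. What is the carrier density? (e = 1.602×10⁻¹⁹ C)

n ≈ 7.86×10²⁸ m⁻³

From V_H = IB/(n e t), n = IB/(V_H e t).
n = (1.60)(0.276)/((1.36×10⁻⁷)(1.602×10⁻¹⁹)(2.58×10⁻⁴)) ≈ 7.86×10²⁸ m⁻³.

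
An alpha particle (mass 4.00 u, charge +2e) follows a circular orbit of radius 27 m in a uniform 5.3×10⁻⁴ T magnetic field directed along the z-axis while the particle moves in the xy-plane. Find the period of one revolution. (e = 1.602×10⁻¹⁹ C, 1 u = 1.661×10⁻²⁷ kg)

The cyclotron period depends only on m, q, B: T = 2πm/(|q|B).
T = 2π(6.644×10⁻²⁷)/((3.204×10⁻¹⁹)(5.3×10⁻⁴)) ≈ 2.5×10⁻⁴ s.

T ≈ 2.5×10⁻⁴ s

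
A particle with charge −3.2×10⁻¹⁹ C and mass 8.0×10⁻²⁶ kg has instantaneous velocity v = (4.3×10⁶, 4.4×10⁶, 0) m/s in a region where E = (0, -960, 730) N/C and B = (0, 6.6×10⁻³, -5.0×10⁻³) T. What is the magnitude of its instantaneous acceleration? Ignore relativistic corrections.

v×B = (-2.20×10⁴, 2.15×10⁴, 2.84×10⁴) N/C.
E + v×B = (-2.20×10⁴, 2.05×10⁴, 2.91×10⁴) N/C.
F = q(E + v×B) = (−3.2×10⁻¹⁹ C)·(-2.20×10⁴, 2.05×10⁴, 2.91×10⁴) = (7.04×10⁻¹⁵, -6.57×10⁻¹⁵, -9.32×10⁻¹⁵) N.
|a| = |F|/m = 1.340×10⁻¹⁴/8.0×10⁻²⁶ ≈ 1.67×10¹¹ m/s².

|a| ≈ 1.67×10¹¹ m/s²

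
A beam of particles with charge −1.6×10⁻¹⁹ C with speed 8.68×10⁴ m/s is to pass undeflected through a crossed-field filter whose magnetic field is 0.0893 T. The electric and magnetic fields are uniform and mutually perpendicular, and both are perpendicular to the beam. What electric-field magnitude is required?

E = 7750 V/m

For straight-line motion qE = qvB, so E = vB.
E = 8.68×10⁴ × 0.0893 = 7750 V/m.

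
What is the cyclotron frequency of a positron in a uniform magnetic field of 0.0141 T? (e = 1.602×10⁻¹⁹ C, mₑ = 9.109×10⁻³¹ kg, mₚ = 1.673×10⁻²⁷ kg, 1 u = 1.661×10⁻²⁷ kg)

f ≈ 3.95×10⁸ Hz

f = |q|B/(2πm).
f = (1.602×10⁻¹⁹)(0.0141)/(2π·9.109×10⁻³¹) ≈ 3.95×10⁸ Hz.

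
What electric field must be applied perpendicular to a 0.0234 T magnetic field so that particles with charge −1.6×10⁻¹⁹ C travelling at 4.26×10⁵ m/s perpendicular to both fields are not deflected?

E = 9970 V/m

For straight-line motion qE = qvB, so E = vB.
E = 4.26×10⁵ × 0.0234 = 9970 V/m.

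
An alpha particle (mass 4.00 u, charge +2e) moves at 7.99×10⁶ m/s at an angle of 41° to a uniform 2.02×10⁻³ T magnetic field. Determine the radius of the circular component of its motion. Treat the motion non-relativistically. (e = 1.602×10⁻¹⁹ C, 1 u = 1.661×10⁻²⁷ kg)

v⊥ = v sinθ = 7.99×10⁶·sin41° ≈ 5.242×10⁶ m/s.
r = m v⊥/(|q|B) = (6.644×10⁻²⁷)(5.242×10⁶)/((3.204×10⁻¹⁹)(2.02×10⁻³)) ≈ 53.8 m.

r ≈ 53.8 m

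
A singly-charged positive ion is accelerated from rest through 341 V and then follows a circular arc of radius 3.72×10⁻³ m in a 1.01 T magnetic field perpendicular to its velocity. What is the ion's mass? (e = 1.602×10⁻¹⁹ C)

Combine |q|V = ½mv² and r = mv/(|q|B): eliminate v to get m = qB²r²/(2V).
m = (1.602×10⁻¹⁹)(1.01)²(3.72×10⁻³)²/(2·341) ≈ 3.32×10⁻²⁷ kg.

m ≈ 3.32×10⁻²⁷ kg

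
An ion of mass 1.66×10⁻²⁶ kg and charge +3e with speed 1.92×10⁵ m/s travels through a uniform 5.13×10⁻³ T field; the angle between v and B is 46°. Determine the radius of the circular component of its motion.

v⊥ = v sinθ = 1.92×10⁵·sin46° ≈ 1.381×10⁵ m/s.
r = m v⊥/(|q|B) = (1.66×10⁻²⁶)(1.381×10⁵)/((4.806×10⁻¹⁹)(5.13×10⁻³)) ≈ 0.930 m.

r ≈ 0.930 m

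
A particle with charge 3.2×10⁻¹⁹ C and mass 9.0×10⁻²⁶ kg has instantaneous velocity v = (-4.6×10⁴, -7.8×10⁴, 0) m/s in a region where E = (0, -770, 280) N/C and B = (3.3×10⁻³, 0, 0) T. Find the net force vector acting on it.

v×B = (0, 0, 257) N/C.
E + v×B = (0, -770, 537) N/C.
F = q(E + v×B) = (3.2×10⁻¹⁹ C)·(0, -770, 537) = (0, -2.46×10⁻¹⁶, 1.72×10⁻¹⁶) N.

F ≈ (0, -2.46×10⁻¹⁶, 1.72×10⁻¹⁶) N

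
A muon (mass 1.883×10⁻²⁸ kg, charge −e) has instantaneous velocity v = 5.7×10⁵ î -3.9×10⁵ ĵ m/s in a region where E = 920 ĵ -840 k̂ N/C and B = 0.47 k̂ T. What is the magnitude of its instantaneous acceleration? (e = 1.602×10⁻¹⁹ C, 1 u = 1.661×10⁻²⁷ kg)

v×B = (-1.83×10⁵, -2.68×10⁵, 0) N/C.
E + v×B = (-1.83×10⁵, -2.67×10⁵, -840) N/C.
F = q(E + v×B) = (−1.602×10⁻¹⁹ C)·(-1.83×10⁵, -2.67×10⁵, -840) = (2.94×10⁻¹⁴, 4.28×10⁻¹⁴, 1.35×10⁻¹⁶) N.
|a| = |F|/m = 5.188×10⁻¹⁴/1.883×10⁻²⁸ ≈ 2.76×10¹⁴ m/s².

|a| ≈ 2.76×10¹⁴ m/s²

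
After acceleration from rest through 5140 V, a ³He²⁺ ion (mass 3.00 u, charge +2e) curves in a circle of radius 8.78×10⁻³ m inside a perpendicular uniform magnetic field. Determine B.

v = √(2|q|V/m) = √(2·3.204×10⁻¹⁹·5140/4.983×10⁻²⁷) ≈ 8.130×10⁵ m/s.
B = mv/(|q|r) = (4.983×10⁻²⁷)(8.130×10⁵)/((3.204×10⁻¹⁹)(8.78×10⁻³)) ≈ 1.44 T.

B ≈ 1.44 T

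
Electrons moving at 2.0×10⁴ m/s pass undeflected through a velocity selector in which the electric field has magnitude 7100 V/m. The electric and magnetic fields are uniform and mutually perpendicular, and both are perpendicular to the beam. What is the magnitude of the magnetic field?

B = 0.35 T

Balance of forces in the selector: qE = qvB ⇒ B = E/v.
B = 7100/2.0×10⁴ = 0.35 T.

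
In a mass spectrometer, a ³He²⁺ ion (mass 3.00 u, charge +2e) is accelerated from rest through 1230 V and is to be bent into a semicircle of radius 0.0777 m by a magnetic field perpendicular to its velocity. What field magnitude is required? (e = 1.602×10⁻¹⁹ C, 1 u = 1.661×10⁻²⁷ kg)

B ≈ 0.0796 T

v = √(2|q|V/m) = √(2·3.204×10⁻¹⁹·1230/4.983×10⁻²⁷) ≈ 3.977×10⁵ m/s.
B = mv/(|q|r) = (4.983×10⁻²⁷)(3.977×10⁵)/((3.204×10⁻¹⁹)(0.0777)) ≈ 0.0796 T.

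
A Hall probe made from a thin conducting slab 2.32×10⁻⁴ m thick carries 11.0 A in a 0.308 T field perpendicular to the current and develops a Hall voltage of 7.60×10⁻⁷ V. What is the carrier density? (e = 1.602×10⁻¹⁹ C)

n ≈ 1.20×10²⁹ m⁻³

From V_H = IB/(n e t), n = IB/(V_H e t).
n = (11.0)(0.308)/((7.60×10⁻⁷)(1.602×10⁻¹⁹)(2.32×10⁻⁴)) ≈ 1.20×10²⁹ m⁻³.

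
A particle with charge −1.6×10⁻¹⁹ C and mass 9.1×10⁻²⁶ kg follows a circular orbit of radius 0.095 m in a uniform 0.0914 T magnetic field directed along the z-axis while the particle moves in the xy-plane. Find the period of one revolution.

T ≈ 3.91×10⁻⁵ s

The cyclotron period depends only on m, q, B: T = 2πm/(|q|B).
T = 2π(9.1×10⁻²⁶)/((1.6×10⁻¹⁹)(0.0914)) ≈ 3.91×10⁻⁵ s.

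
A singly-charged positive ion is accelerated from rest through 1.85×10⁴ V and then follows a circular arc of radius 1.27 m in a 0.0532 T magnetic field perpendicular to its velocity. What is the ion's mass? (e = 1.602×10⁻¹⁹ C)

Combine |q|V = ½mv² and r = mv/(|q|B): eliminate v to get m = qB²r²/(2V).
m = (1.602×10⁻¹⁹)(0.0532)²(1.27)²/(2·1.85×10⁴) ≈ 1.98×10⁻²⁶ kg.

m ≈ 1.98×10⁻²⁶ kg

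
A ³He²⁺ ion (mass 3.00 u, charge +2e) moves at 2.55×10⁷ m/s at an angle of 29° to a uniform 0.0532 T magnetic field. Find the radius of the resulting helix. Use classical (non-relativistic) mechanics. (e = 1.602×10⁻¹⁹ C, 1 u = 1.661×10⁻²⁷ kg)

v⊥ = v sinθ = 2.55×10⁷·sin29° ≈ 1.236×10⁷ m/s.
r = m v⊥/(|q|B) = (4.983×10⁻²⁷)(1.236×10⁷)/((3.204×10⁻¹⁹)(0.0532)) ≈ 3.61 m.

r ≈ 3.61 m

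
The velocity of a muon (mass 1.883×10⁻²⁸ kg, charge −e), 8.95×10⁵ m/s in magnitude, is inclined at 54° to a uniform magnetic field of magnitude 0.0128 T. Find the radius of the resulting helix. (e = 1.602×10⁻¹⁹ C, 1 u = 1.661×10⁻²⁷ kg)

r ≈ 0.0665 m

v⊥ = v sinθ = 8.95×10⁵·sin54° ≈ 7.241×10⁵ m/s.
r = m v⊥/(|q|B) = (1.883×10⁻²⁸)(7.241×10⁵)/((1.602×10⁻¹⁹)(0.0128)) ≈ 0.0665 m.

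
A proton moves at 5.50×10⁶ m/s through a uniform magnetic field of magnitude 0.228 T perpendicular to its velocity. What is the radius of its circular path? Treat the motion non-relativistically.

r ≈ 0.252 m

The magnetic force provides the centripetal force: |q|vB = mv²/r.
r = mv/(|q|B) = (1.673×10⁻²⁷)(5.50×10⁶)/((1.602×10⁻¹⁹)(0.228)) ≈ 0.252 m.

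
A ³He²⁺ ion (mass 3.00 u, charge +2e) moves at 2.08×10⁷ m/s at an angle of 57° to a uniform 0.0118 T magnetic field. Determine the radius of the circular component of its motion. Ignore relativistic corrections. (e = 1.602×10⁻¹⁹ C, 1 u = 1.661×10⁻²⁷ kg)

v⊥ = v sinθ = 2.08×10⁷·sin57° ≈ 1.744×10⁷ m/s.
r = m v⊥/(|q|B) = (4.983×10⁻²⁷)(1.744×10⁷)/((3.204×10⁻¹⁹)(0.0118)) ≈ 23.0 m.

r ≈ 23.0 m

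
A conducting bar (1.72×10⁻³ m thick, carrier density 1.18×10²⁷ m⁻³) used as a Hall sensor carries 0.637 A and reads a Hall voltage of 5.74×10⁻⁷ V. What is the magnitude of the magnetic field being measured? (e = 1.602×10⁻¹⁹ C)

B ≈ 0.293 T

From V_H = IB/(n e t), B = V_H n e t / I.
B = (5.74×10⁻⁷)(1.18×10²⁷)(1.602×10⁻¹⁹)(1.72×10⁻³)/0.637 ≈ 0.293 T.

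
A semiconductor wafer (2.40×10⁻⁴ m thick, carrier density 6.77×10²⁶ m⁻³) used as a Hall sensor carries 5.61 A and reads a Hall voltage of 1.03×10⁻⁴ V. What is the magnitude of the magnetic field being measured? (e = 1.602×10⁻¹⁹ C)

B ≈ 0.478 T

From V_H = IB/(n e t), B = V_H n e t / I.
B = (1.03×10⁻⁴)(6.77×10²⁶)(1.602×10⁻¹⁹)(2.40×10⁻⁴)/5.61 ≈ 0.478 T.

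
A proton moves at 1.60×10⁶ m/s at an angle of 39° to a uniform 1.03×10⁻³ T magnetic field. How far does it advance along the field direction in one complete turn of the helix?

v∥ = v cosθ = 1.60×10⁶·cos39° ≈ 1.243×10⁶ m/s.
T = 2πm/(|q|B) = 2π(1.673×10⁻²⁷)/((1.602×10⁻¹⁹)(1.03×10⁻³)) ≈ 6.371×10⁻⁵ s.
pitch = v∥ T = (1.243×10⁶)(6.371×10⁻⁵) ≈ 79.2 m.

p ≈ 79.2 m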